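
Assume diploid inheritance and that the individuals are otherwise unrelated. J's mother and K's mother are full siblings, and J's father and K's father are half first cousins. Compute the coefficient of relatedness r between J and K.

With two independent routes of shared ancestry, r is the sum of the two contributions.
J and K are related in two ways: first cousins through their mothers (r = 1/8) and half second cousins through their fathers (r = 1/64).
r = 1/8 + 1/64 = 0.140625.

0.140625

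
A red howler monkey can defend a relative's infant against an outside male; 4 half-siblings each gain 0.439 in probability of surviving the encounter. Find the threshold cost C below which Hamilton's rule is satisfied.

0.439

r to a half-sibling = 1/4 (half-sibs share one parent — one path of length 2: r = (1/2)^2 = 1/4).
Hamilton's rule: n·r·B > C, so the trait is favored while C < n·r·B = 4·0.25·0.439 = 0.439.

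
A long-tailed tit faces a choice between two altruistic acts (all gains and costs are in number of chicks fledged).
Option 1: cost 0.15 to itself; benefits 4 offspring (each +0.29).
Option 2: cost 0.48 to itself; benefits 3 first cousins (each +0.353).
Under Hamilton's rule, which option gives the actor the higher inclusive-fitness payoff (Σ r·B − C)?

Option 1: r to an offspring = 0.5.
Option 1: Σ r·B − C = (4·0.5·0.29) − 0.15 = 0.43.
Option 2: r to a first cousin = 0.125.
Option 2: Σ r·B − C = (3·0.125·0.353) − 0.48 = -0.347625.
Option 1 has the higher net inclusive-fitness payoff.

Option 1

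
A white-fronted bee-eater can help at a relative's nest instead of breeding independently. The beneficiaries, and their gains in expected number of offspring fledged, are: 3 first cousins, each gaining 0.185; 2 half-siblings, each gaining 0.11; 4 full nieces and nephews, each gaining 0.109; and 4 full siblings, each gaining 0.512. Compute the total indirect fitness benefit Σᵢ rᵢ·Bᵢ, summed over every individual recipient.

1.257375

r to a first cousin = 0.125 (first cousins share one grandparent pair — two paths of length 4: r = 2·(1/2)^4 = 1/8).
r to a half-sibling = 1/4 (half-sibs share one parent — one path of length 2: r = (1/2)^2 = 1/4).
r to a full niece or nephew = 1/4 (full aunt/uncle↔niece/nephew: two paths of length 3 through the shared grandparent pair: r = 2·(1/2)^3 = 1/4).
r to a full sibling = 1/2 (full sibs share both parents — two paths of length 2: r = 2·(1/2)^2 = 1/2).
Summing one r·B term per recipient: 3·0.125·0.185 + 2·0.25·0.11 + 4·0.25·0.109 + 4·0.5·0.512 = 1.257375.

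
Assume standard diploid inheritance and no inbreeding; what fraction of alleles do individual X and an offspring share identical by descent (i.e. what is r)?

One parent–offspring link: r = (1/2)^1 = 1/2.

0.5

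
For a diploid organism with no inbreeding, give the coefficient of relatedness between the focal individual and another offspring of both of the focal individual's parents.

Each parent–offspring link contributes a factor of 1/2, and independent paths through distinct common ancestors add.
Full sibs share both parents — two paths of length 2: r = 2·(1/2)^2 = 1/2.

0.5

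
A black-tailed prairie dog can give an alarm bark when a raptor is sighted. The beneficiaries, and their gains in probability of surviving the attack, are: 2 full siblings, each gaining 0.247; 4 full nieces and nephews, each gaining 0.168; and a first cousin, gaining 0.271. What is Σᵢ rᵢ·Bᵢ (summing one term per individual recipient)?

0.448875

r to a full sibling = 0.5 (full sibs share both parents — two paths of length 2: r = 2·(1/2)^2 = 1/2).
r to a full niece or nephew = 0.25 (full aunt/uncle↔niece/nephew: two paths of length 3 through the shared grandparent pair: r = 2·(1/2)^3 = 1/4).
r to a first cousin = 0.125 (first cousins share one grandparent pair — two paths of length 4: r = 2·(1/2)^4 = 1/8).
Summing one r·B term per recipient: 2·0.5·0.247 + 4·0.25·0.168 + 1·0.125·0.271 = 0.448875.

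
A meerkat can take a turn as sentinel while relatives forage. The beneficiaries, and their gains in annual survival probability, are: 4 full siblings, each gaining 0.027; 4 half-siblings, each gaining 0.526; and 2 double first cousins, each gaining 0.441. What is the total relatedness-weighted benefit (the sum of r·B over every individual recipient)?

0.8005

r to a full sibling = 0.5 (full sibs share both parents — two paths of length 2: r = 2·(1/2)^2 = 1/2).
r to a half-sibling = 1/4 (half-sibs share one parent — one path of length 2: r = (1/2)^2 = 1/4).
r to a double first cousin = 1/4 (double first cousins share both grandparent pairs — four paths of length 4: r = 4·(1/2)^4 = 1/4).
Summing one r·B term per recipient: 4·0.5·0.027 + 4·0.25·0.526 + 2·0.25·0.441 = 0.8005.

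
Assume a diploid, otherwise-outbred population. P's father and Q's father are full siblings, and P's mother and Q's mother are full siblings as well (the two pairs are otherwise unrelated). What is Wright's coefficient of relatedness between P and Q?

0.25

Wright's path rule: contributions from independent ancestry routes add.
P and Q are related in two ways: first cousins through their fathers (r = 1/8) and first cousins through their mothers (r = 1/8) — i.e. double first cousins.
r = 1/8 + 1/8 = 1/4 = 0.25.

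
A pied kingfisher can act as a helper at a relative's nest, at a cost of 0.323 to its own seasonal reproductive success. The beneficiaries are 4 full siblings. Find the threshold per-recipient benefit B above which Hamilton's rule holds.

r to a full sibling = 1/2 (full sibs share both parents — two paths of length 2: r = 2·(1/2)^2 = 1/2).
Hamilton's rule with n recipients of equal r: n·r·B > C, so B > C/(n·r) = 0.323/(4·0.5) = 0.1615.

0.1615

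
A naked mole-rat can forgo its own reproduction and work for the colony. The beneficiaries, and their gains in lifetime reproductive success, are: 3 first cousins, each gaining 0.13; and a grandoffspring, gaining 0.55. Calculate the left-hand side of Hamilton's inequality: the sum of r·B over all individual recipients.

0.18625

r to a first cousin = 1/8 (first cousins share one grandparent pair — two paths of length 4: r = 2·(1/2)^4 = 1/8).
r to a grandoffspring = 0.25 (two parent–offspring links: r = (1/2)^2 = 1/4).
Summing one r·B term per recipient: 3·0.125·0.13 + 1·0.25·0.55 = 0.18625.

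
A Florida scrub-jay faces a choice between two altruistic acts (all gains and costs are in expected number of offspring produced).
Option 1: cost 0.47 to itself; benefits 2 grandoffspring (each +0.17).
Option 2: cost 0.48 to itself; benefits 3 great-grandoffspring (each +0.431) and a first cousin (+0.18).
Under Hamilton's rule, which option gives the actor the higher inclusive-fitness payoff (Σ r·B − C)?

Option 2

Option 1: r to a grandoffspring = 0.25.
Option 1: Σ r·B − C = (2·0.25·0.17) − 0.47 = -0.385.
Option 2: r to a great-grandoffspring = 0.125.
Option 2: r to a first cousin = 0.125.
Option 2: Σ r·B − C = (3·0.125·0.431 + 1·0.125·0.18) − 0.48 = -0.295875.
Option 2 has the higher net inclusive-fitness payoff.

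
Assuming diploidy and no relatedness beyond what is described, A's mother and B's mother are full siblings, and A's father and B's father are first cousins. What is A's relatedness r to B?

0.15625

With two independent routes of shared ancestry, r is the sum of the two contributions.
A and B are related in two ways: first cousins through their mothers (r = 1/8) and second cousins through their fathers (r = 1/32).
r = 1/8 + 1/32 = 0.15625.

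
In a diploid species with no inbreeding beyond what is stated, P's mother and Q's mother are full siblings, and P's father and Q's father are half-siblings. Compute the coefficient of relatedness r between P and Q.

0.1875

Wright's path rule: contributions from independent ancestry routes add.
P and Q are related in two ways: first cousins through their mothers (r = 1/8) and half first cousins through their fathers (r = 1/16).
r = 1/8 + 1/16 = 0.1875.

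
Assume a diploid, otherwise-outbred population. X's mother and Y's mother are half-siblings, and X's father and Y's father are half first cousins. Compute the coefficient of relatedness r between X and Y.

With two independent routes of shared ancestry, r is the sum of the two contributions.
X and Y are related in two ways: half first cousins through their mothers (r = 1/16) and half second cousins through their fathers (r = 1/64).
r = 1/16 + 1/64 = 5/64 = 0.078125.

0.078125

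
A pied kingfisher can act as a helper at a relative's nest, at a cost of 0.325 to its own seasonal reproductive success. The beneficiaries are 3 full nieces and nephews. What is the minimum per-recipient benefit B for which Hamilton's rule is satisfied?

0.4333

r to a full niece or nephew = 1/4 (full aunt/uncle↔niece/nephew: two paths of length 3 through the shared grandparent pair: r = 2·(1/2)^3 = 1/4).
Hamilton's rule with n recipients of equal r: n·r·B > C, so B > C/(n·r) = 0.325/(3·0.25) = 0.4333.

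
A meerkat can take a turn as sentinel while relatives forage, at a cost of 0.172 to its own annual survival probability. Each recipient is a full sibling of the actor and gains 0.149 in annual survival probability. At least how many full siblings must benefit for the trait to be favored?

r to a full sibling = 1/2 (full sibs share both parents — two paths of length 2: r = 2·(1/2)^2 = 1/2).
Hamilton's rule: n·r·B > C  ⇒  n > C/(r·B) = 0.172/(0.5·0.149) = 2.309.
The smallest integer exceeding 2.309 is 3.

3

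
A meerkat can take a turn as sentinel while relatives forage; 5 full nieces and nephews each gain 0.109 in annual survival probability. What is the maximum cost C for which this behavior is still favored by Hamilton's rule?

r to a full niece or nephew = 0.25 (full aunt/uncle↔niece/nephew: two paths of length 3 through the shared grandparent pair: r = 2·(1/2)^3 = 1/4).
Hamilton's rule: n·r·B > C, so the trait is favored while C < n·r·B = 5·0.25·0.109 = 0.13625.

0.13625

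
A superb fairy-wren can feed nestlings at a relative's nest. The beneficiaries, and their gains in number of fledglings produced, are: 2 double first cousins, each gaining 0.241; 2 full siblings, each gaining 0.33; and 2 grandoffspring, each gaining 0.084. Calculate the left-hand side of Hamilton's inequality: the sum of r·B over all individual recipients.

0.4925

r to a double first cousin = 1/4 (double first cousins share both grandparent pairs — four paths of length 4: r = 4·(1/2)^4 = 1/4).
r to a full sibling = 0.5 (full sibs share both parents — two paths of length 2: r = 2·(1/2)^2 = 1/2).
r to a grandoffspring = 1/4 (two parent–offspring links: r = (1/2)^2 = 1/4).
Summing one r·B term per recipient: 2·0.25·0.241 + 2·0.5·0.33 + 2·0.25·0.084 = 0.4925.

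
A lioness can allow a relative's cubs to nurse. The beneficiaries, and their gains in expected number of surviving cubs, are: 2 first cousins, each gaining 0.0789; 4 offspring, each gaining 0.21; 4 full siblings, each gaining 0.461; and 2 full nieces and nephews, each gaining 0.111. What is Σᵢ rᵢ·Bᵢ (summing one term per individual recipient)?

1.417225

r to a first cousin = 1/8 (first cousins share one grandparent pair — two paths of length 4: r = 2·(1/2)^4 = 1/8).
r to an offspring = 0.5 (one parent–offspring link: r = (1/2)^1 = 1/2).
r to a full sibling = 0.5 (full sibs share both parents — two paths of length 2: r = 2·(1/2)^2 = 1/2).
r to a full niece or nephew = 1/4 (full aunt/uncle↔niece/nephew: two paths of length 3 through the shared grandparent pair: r = 2·(1/2)^3 = 1/4).
Summing one r·B term per recipient: 2·0.125·0.0789 + 4·0.5·0.21 + 4·0.5·0.461 + 2·0.25·0.111 = 1.417225.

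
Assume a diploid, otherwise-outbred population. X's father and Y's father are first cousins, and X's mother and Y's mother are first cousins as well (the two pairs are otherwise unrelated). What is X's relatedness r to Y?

0.0625

Independent pedigree routes through distinct common ancestors add.
X and Y are related in two ways: second cousins through their fathers (r = 1/32) and second cousins through their mothers (r = 1/32).
r = 1/32 + 1/32 = 0.0625.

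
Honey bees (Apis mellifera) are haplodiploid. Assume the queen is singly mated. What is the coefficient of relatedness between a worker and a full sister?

Haplodiploid full sisters inherit their father's entire haploid genome identically (contributing 1/2) and on average half of their mother's contribution (1/2 · 1/2 = 1/4); r = 1/2 + 1/4 = 3/4.

0.75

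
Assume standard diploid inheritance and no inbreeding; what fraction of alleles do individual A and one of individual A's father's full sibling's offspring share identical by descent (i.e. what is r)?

0.125

Each parent–offspring link contributes a factor of 1/2, and independent paths through distinct common ancestors add.
First cousins share one grandparent pair — two paths of length 4: r = 2·(1/2)^4 = 1/8.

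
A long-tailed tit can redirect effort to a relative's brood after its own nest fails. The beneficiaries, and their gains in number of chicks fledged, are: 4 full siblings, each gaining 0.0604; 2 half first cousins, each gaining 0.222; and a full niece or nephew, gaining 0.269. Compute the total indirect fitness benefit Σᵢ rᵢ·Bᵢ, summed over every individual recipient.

0.2158

r to a full sibling = 1/2 (full sibs share both parents — two paths of length 2: r = 2·(1/2)^2 = 1/2).
r to a half first cousin = 1/16 (half first cousins share one grandparent — one path of length 4: r = (1/2)^4 = 1/16).
r to a full niece or nephew = 0.25 (full aunt/uncle↔niece/nephew: two paths of length 3 through the shared grandparent pair: r = 2·(1/2)^3 = 1/4).
Summing one r·B term per recipient: 4·0.5·0.0604 + 2·0.0625·0.222 + 1·0.25·0.269 = 0.2158.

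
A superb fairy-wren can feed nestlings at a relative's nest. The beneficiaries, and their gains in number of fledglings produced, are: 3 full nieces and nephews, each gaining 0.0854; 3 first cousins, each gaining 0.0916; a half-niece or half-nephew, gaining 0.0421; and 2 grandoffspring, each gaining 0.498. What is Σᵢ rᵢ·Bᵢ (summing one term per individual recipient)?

r to a full niece or nephew = 1/4 (full aunt/uncle↔niece/nephew: two paths of length 3 through the shared grandparent pair: r = 2·(1/2)^3 = 1/4).
r to a first cousin = 1/8 (first cousins share one grandparent pair — two paths of length 4: r = 2·(1/2)^4 = 1/8).
r to a half-niece or half-nephew = 1/8 (half-aunt/uncle↔niece/nephew: one path of length 3: r = (1/2)^3 = 1/8).
r to a grandoffspring = 1/4 (two parent–offspring links: r = (1/2)^2 = 1/4).
Summing one r·B term per recipient: 3·0.25·0.0854 + 3·0.125·0.0916 + 1·0.125·0.0421 + 2·0.25·0.498 = 0.3526625.

0.3526625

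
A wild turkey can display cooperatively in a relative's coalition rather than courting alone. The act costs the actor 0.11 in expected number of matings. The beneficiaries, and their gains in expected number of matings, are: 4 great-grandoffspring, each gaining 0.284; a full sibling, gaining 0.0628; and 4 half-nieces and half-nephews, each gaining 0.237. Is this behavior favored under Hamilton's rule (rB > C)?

Yes

Hamilton's rule: the trait is favored when the sum of r·B over every recipient exceeds the actor's cost C.
r to a great-grandoffspring = 1/8 (three parent–offspring links: r = (1/2)^3 = 1/8).
r to a full sibling = 0.5 (full sibs share both parents — two paths of length 2: r = 2·(1/2)^2 = 1/2).
r to a half-niece or half-nephew = 0.125 (half-aunt/uncle↔niece/nephew: one path of length 3: r = (1/2)^3 = 1/8).
Summing one r·B term per recipient: 4·0.125·0.284 + 1·0.5·0.0628 + 4·0.125·0.237 = 0.2919.
0.2919 > 0.11: the indirect benefit exceeds the cost.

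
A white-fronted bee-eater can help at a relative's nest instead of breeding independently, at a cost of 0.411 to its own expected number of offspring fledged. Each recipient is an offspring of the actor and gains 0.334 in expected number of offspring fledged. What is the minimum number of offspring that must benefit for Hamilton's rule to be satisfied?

3

r to an offspring = 1/2 (one parent–offspring link: r = (1/2)^1 = 1/2).
Hamilton's rule: n·r·B > C  ⇒  n > C/(r·B) = 0.411/(0.5·0.334) = 2.461.
The smallest integer exceeding 2.461 is 3.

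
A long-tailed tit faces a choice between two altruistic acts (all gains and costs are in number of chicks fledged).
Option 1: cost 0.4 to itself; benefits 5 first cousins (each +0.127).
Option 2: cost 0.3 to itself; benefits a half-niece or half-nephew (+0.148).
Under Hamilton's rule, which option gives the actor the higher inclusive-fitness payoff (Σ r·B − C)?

Option 2

Option 1: r to a first cousin = 0.125.
Option 1: Σ r·B − C = (5·0.125·0.127) − 0.4 = -0.320625.
Option 2: r to a half-niece or half-nephew = 0.125.
Option 2: Σ r·B − C = (1·0.125·0.148) − 0.3 = -0.2815.
Option 2 has the higher net inclusive-fitness payoff.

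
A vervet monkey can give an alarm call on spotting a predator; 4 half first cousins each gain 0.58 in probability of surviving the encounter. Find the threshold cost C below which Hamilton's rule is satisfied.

0.145

r to a half first cousin = 1/16 (half first cousins share one grandparent — one path of length 4: r = (1/2)^4 = 1/16).
Hamilton's rule: n·r·B > C, so the trait is favored while C < n·r·B = 4·0.0625·0.58 = 0.145.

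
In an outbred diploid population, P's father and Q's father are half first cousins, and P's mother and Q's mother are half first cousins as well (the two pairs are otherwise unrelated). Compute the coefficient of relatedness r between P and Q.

With two independent routes of shared ancestry, r is the sum of the two contributions.
P and Q are related in two ways: half second cousins through their fathers (r = 1/64) and half second cousins through their mothers (r = 1/64).
r = 1/64 + 1/64 = 1/32 = 0.03125.

0.03125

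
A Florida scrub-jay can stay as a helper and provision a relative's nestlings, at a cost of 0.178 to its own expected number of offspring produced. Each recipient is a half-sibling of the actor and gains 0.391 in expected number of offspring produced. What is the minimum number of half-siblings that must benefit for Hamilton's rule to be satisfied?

2

r to a half-sibling = 1/4 (half-sibs share one parent — one path of length 2: r = (1/2)^2 = 1/4).
Hamilton's rule: n·r·B > C  ⇒  n > C/(r·B) = 0.178/(0.25·0.391) = 1.821.
The smallest integer exceeding 1.821 is 2.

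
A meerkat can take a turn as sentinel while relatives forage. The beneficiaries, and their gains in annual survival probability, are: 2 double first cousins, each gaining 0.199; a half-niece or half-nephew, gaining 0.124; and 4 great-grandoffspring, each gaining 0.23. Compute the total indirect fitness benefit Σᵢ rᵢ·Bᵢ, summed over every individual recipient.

r to a double first cousin = 0.25 (double first cousins share both grandparent pairs — four paths of length 4: r = 4·(1/2)^4 = 1/4).
r to a half-niece or half-nephew = 0.125 (half-aunt/uncle↔niece/nephew: one path of length 3: r = (1/2)^3 = 1/8).
r to a great-grandoffspring = 1/8 (three parent–offspring links: r = (1/2)^3 = 1/8).
Summing one r·B term per recipient: 2·0.25·0.199 + 1·0.125·0.124 + 4·0.125·0.23 = 0.23.

0.23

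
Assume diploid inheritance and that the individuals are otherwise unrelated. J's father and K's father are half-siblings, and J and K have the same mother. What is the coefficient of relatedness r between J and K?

0.3125

Wright's path rule: contributions from independent ancestry routes add.
J and K are related in two ways: half first cousins through their fathers (r = 1/16) and half-sibs through their shared mother (r = 1/4).
r = 1/16 + 1/4 = 5/16 = 0.3125.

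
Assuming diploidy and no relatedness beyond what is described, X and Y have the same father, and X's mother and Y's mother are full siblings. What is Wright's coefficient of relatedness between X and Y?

0.375

Wright's path rule: contributions from independent ancestry routes add.
X and Y are related in two ways: half-sibs through their shared father (r = 1/4) and first cousins through their mothers (r = 1/8).
r = 1/4 + 1/8 = 3/8 = 0.375.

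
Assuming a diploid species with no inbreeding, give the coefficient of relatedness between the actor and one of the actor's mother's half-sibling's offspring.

Each parent–offspring link contributes a factor of 1/2, and independent paths through distinct common ancestors add.
Half first cousins share one grandparent — one path of length 4: r = (1/2)^4 = 1/16.

0.0625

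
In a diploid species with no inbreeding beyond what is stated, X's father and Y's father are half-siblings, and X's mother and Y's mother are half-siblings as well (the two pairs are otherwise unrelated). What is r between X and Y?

0.125

Independent pedigree routes through distinct common ancestors add.
X and Y are related in two ways: half first cousins through their fathers (r = 1/16) and half first cousins through their mothers (r = 1/16).
r = 1/16 + 1/16 = 1/8 = 0.125.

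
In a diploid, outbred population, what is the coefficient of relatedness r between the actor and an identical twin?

Each parent–offspring link contributes a factor of 1/2, and independent paths through distinct common ancestors add.
Monozygotic twins share every allele identical by descent: r = 1.

1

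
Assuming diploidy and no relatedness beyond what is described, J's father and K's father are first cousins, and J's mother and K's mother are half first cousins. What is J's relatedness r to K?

0.046875

Relatedness sums over independent paths through distinct common ancestors.
J and K are related in two ways: second cousins through their fathers (r = 1/32) and half second cousins through their mothers (r = 1/64).
r = 1/32 + 1/64 = 0.046875.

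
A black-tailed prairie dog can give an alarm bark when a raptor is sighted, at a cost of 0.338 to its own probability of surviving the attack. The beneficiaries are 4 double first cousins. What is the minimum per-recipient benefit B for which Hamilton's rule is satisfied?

0.338

r to a double first cousin = 1/4 (double first cousins share both grandparent pairs — four paths of length 4: r = 4·(1/2)^4 = 1/4).
Hamilton's rule with n recipients of equal r: n·r·B > C, so B > C/(n·r) = 0.338/(4·0.25) = 0.338.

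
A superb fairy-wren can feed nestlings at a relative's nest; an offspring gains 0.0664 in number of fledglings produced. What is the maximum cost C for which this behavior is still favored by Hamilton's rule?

0.0332

r to an offspring = 0.5 (one parent–offspring link: r = (1/2)^1 = 1/2).
Hamilton's rule: n·r·B > C, so the trait is favored while C < n·r·B = 1·0.5·0.0664 = 0.0332.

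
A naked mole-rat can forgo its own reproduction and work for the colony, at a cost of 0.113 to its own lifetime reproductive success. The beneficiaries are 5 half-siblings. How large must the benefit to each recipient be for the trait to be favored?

r to a half-sibling = 1/4 (half-sibs share one parent — one path of length 2: r = (1/2)^2 = 1/4).
Hamilton's rule with n recipients of equal r: n·r·B > C, so B > C/(n·r) = 0.113/(5·0.25) = 0.0904.

0.0904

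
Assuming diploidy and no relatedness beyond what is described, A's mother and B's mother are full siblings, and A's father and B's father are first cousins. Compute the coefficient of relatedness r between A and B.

Relatedness sums over independent paths through distinct common ancestors.
A and B are related in two ways: first cousins through their mothers (r = 1/8) and second cousins through their fathers (r = 1/32).
r = 1/8 + 1/32 = 0.15625.

0.15625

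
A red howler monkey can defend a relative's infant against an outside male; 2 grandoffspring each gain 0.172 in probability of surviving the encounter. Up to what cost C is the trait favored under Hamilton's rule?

0.086

r to a grandoffspring = 0.25 (two parent–offspring links: r = (1/2)^2 = 1/4).
Hamilton's rule: n·r·B > C, so the trait is favored while C < n·r·B = 2·0.25·0.172 = 0.086.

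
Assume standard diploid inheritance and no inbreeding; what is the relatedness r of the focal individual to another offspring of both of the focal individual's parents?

Each parent–offspring link contributes a factor of 1/2, and independent paths through distinct common ancestors add.
Full sibs share both parents — two paths of length 2: r = 2·(1/2)^2 = 1/2.

0.5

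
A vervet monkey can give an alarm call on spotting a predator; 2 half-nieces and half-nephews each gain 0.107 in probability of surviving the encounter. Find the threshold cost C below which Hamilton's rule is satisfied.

0.02675

r to a half-niece or half-nephew = 1/8 (half-aunt/uncle↔niece/nephew: one path of length 3: r = (1/2)^3 = 1/8).
Hamilton's rule: n·r·B > C, so the trait is favored while C < n·r·B = 2·0.125·0.107 = 0.02675.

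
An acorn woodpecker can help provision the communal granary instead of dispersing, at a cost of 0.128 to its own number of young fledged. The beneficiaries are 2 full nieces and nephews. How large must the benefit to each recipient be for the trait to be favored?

0.256

r to a full niece or nephew = 0.25 (full aunt/uncle↔niece/nephew: two paths of length 3 through the shared grandparent pair: r = 2·(1/2)^3 = 1/4).
Hamilton's rule with n recipients of equal r: n·r·B > C, so B > C/(n·r) = 0.128/(2·0.25) = 0.256.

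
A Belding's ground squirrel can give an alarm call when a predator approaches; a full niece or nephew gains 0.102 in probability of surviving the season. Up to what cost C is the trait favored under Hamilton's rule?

r to a full niece or nephew = 1/4 (full aunt/uncle↔niece/nephew: two paths of length 3 through the shared grandparent pair: r = 2·(1/2)^3 = 1/4).
Hamilton's rule: n·r·B > C, so the trait is favored while C < n·r·B = 1·0.25·0.102 = 0.0255.

0.0255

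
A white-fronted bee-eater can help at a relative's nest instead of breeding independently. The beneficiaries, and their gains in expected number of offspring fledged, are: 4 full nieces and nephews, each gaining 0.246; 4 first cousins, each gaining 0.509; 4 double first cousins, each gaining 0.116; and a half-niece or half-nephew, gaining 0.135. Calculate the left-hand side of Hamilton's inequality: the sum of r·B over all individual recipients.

0.633375

r to a full niece or nephew = 0.25 (full aunt/uncle↔niece/nephew: two paths of length 3 through the shared grandparent pair: r = 2·(1/2)^3 = 1/4).
r to a first cousin = 0.125 (first cousins share one grandparent pair — two paths of length 4: r = 2·(1/2)^4 = 1/8).
r to a double first cousin = 1/4 (double first cousins share both grandparent pairs — four paths of length 4: r = 4·(1/2)^4 = 1/4).
r to a half-niece or half-nephew = 1/8 (half-aunt/uncle↔niece/nephew: one path of length 3: r = (1/2)^3 = 1/8).
Summing one r·B term per recipient: 4·0.25·0.246 + 4·0.125·0.509 + 4·0.25·0.116 + 1·0.125·0.135 = 0.633375.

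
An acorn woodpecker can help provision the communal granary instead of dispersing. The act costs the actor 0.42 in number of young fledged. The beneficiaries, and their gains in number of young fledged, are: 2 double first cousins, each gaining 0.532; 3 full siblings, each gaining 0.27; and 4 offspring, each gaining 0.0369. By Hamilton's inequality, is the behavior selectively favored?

Yes

Hamilton's rule: the trait is favored when the sum of r·B over every recipient exceeds the actor's cost C.
r to a double first cousin = 1/4 (double first cousins share both grandparent pairs — four paths of length 4: r = 4·(1/2)^4 = 1/4).
r to a full sibling = 1/2 (full sibs share both parents — two paths of length 2: r = 2·(1/2)^2 = 1/2).
r to an offspring = 0.5 (one parent–offspring link: r = (1/2)^1 = 1/2).
Summing one r·B term per recipient: 2·0.25·0.532 + 3·0.5·0.27 + 4·0.5·0.0369 = 0.7448.
0.7448 > 0.42: the indirect benefit exceeds the cost.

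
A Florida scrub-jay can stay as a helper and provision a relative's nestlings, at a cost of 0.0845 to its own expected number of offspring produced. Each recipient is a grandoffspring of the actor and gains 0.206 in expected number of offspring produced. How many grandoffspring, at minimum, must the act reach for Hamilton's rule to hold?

r to a grandoffspring = 1/4 (two parent–offspring links: r = (1/2)^2 = 1/4).
Hamilton's rule: n·r·B > C  ⇒  n > C/(r·B) = 0.0845/(0.25·0.206) = 1.641.
The smallest integer exceeding 1.641 is 2.

2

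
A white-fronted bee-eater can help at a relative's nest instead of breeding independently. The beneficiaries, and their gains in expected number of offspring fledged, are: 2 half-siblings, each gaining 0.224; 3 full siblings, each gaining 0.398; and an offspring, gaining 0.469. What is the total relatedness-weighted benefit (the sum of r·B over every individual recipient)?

r to a half-sibling = 0.25 (half-sibs share one parent — one path of length 2: r = (1/2)^2 = 1/4).
r to a full sibling = 1/2 (full sibs share both parents — two paths of length 2: r = 2·(1/2)^2 = 1/2).
r to an offspring = 0.5 (one parent–offspring link: r = (1/2)^1 = 1/2).
Summing one r·B term per recipient: 2·0.25·0.224 + 3·0.5·0.398 + 1·0.5·0.469 = 0.9435.

0.9435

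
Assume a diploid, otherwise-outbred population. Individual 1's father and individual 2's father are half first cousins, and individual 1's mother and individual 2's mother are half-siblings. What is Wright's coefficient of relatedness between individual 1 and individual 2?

0.078125

Relatedness sums over independent paths through distinct common ancestors.
Individual 1 and individual 2 are related in two ways: half second cousins through their fathers (r = 1/64) and half first cousins through their mothers (r = 1/16).
r = 1/64 + 1/16 = 5/64 = 0.078125.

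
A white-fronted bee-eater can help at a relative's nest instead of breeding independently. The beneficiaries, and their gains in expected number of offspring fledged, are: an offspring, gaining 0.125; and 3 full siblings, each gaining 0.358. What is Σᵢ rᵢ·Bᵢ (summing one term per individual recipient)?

r to an offspring = 0.5 (one parent–offspring link: r = (1/2)^1 = 1/2).
r to a full sibling = 1/2 (full sibs share both parents — two paths of length 2: r = 2·(1/2)^2 = 1/2).
Summing one r·B term per recipient: 1·0.5·0.125 + 3·0.5·0.358 = 0.5995.

0.5995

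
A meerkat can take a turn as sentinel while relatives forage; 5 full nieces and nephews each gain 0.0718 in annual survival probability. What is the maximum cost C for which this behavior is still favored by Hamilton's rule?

r to a full niece or nephew = 0.25 (full aunt/uncle↔niece/nephew: two paths of length 3 through the shared grandparent pair: r = 2·(1/2)^3 = 1/4).
Hamilton's rule: n·r·B > C, so the trait is favored while C < n·r·B = 5·0.25·0.0718 = 0.08975.

0.08975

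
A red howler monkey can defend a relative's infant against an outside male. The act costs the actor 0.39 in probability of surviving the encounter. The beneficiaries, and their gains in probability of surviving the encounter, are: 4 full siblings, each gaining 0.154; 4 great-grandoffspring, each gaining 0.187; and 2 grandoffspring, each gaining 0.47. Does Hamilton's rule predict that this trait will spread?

Hamilton's rule: the trait is favored when the sum of r·B over every recipient exceeds the actor's cost C.
r to a full sibling = 0.5 (full sibs share both parents — two paths of length 2: r = 2·(1/2)^2 = 1/2).
r to a great-grandoffspring = 1/8 (three parent–offspring links: r = (1/2)^3 = 1/8).
r to a grandoffspring = 0.25 (two parent–offspring links: r = (1/2)^2 = 1/4).
Summing one r·B term per recipient: 4·0.5·0.154 + 4·0.125·0.187 + 2·0.25·0.47 = 0.6365.
0.6365 > 0.39: the indirect benefit exceeds the cost.

Yes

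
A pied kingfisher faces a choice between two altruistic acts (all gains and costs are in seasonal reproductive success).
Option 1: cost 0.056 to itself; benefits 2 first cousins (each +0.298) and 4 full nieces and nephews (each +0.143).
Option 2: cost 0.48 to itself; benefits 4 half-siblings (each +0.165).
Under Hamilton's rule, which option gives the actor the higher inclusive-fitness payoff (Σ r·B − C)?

Option 1

Option 1: r to a first cousin = 0.125.
Option 1: r to a full niece or nephew = 0.25.
Option 1: Σ r·B − C = (2·0.125·0.298 + 4·0.25·0.143) − 0.056 = 0.1615.
Option 2: r to a half-sibling = 0.25.
Option 2: Σ r·B − C = (4·0.25·0.165) − 0.48 = -0.315.
Option 1 has the higher net inclusive-fitness payoff.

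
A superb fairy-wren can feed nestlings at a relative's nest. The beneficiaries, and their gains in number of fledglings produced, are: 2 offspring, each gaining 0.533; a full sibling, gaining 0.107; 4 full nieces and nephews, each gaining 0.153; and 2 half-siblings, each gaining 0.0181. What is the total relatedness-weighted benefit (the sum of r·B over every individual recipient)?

r to an offspring = 1/2 (one parent–offspring link: r = (1/2)^1 = 1/2).
r to a full sibling = 1/2 (full sibs share both parents — two paths of length 2: r = 2·(1/2)^2 = 1/2).
r to a full niece or nephew = 1/4 (full aunt/uncle↔niece/nephew: two paths of length 3 through the shared grandparent pair: r = 2·(1/2)^3 = 1/4).
r to a half-sibling = 0.25 (half-sibs share one parent — one path of length 2: r = (1/2)^2 = 1/4).
Summing one r·B term per recipient: 2·0.5·0.533 + 1·0.5·0.107 + 4·0.25·0.153 + 2·0.25·0.0181 = 0.74855.

0.74855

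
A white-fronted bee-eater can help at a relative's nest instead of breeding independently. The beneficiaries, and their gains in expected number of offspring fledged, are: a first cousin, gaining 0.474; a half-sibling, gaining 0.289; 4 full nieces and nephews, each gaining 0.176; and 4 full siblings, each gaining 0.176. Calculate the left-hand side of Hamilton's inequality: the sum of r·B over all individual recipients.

r to a first cousin = 0.125 (first cousins share one grandparent pair — two paths of length 4: r = 2·(1/2)^4 = 1/8).
r to a half-sibling = 0.25 (half-sibs share one parent — one path of length 2: r = (1/2)^2 = 1/4).
r to a full niece or nephew = 1/4 (full aunt/uncle↔niece/nephew: two paths of length 3 through the shared grandparent pair: r = 2·(1/2)^3 = 1/4).
r to a full sibling = 0.5 (full sibs share both parents — two paths of length 2: r = 2·(1/2)^2 = 1/2).
Summing one r·B term per recipient: 1·0.125·0.474 + 1·0.25·0.289 + 4·0.25·0.176 + 4·0.5·0.176 = 0.6595.

0.6595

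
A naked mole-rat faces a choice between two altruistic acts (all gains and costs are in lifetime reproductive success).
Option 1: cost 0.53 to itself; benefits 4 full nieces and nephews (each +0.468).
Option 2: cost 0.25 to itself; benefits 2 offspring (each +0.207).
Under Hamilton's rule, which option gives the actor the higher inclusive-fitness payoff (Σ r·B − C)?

Option 2

Option 1: r to a full niece or nephew = 0.25.
Option 1: Σ r·B − C = (4·0.25·0.468) − 0.53 = -0.062.
Option 2: r to an offspring = 0.5.
Option 2: Σ r·B − C = (2·0.5·0.207) − 0.25 = -0.043.
Option 2 has the higher net inclusive-fitness payoff.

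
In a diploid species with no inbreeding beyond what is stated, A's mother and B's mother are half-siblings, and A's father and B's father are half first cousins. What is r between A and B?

Independent pedigree routes through distinct common ancestors add.
A and B are related in two ways: half first cousins through their mothers (r = 1/16) and half second cousins through their fathers (r = 1/64).
r = 1/16 + 1/64 = 5/64 = 0.078125.

0.078125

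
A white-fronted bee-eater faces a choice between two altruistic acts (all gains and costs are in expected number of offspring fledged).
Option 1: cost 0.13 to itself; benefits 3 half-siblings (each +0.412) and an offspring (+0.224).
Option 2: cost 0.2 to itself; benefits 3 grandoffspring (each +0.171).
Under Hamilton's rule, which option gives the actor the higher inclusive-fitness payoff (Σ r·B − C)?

Option 1

Option 1: r to a half-sibling = 0.25.
Option 1: r to an offspring = 0.5.
Option 1: Σ r·B − C = (3·0.25·0.412 + 1·0.5·0.224) − 0.13 = 0.291.
Option 2: r to a grandoffspring = 0.25.
Option 2: Σ r·B − C = (3·0.25·0.171) − 0.2 = -0.07175.
Option 1 has the higher net inclusive-fitness payoff.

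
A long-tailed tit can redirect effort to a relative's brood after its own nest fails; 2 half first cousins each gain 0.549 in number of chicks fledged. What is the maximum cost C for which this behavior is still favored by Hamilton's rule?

r to a half first cousin = 0.0625 (half first cousins share one grandparent — one path of length 4: r = (1/2)^4 = 1/16).
Hamilton's rule: n·r·B > C, so the trait is favored while C < n·r·B = 2·0.0625·0.549 = 0.068625.

0.068625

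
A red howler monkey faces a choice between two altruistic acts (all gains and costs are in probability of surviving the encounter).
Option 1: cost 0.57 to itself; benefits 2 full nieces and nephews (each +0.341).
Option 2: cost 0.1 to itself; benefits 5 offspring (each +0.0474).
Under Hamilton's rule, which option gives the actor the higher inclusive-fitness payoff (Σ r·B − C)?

Option 2

Option 1: r to a full niece or nephew = 0.25.
Option 1: Σ r·B − C = (2·0.25·0.341) − 0.57 = -0.3995.
Option 2: r to an offspring = 0.5.
Option 2: Σ r·B − C = (5·0.5·0.0474) − 0.1 = 0.0185.
Option 2 has the higher net inclusive-fitness payoff.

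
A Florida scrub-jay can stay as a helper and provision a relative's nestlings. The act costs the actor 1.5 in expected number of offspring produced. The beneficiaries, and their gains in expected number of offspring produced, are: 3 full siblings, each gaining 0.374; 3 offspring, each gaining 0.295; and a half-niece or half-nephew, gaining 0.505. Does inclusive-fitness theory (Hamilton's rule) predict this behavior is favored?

Hamilton's rule: the trait is favored when the sum of r·B over every recipient exceeds the actor's cost C.
r to a full sibling = 0.5 (full sibs share both parents — two paths of length 2: r = 2·(1/2)^2 = 1/2).
r to an offspring = 0.5 (one parent–offspring link: r = (1/2)^1 = 1/2).
r to a half-niece or half-nephew = 0.125 (half-aunt/uncle↔niece/nephew: one path of length 3: r = (1/2)^3 = 1/8).
Summing one r·B term per recipient: 3·0.5·0.374 + 3·0.5·0.295 + 1·0.125·0.505 = 1.066625.
1.066625 < 1.5: the indirect benefit is less than the cost.

No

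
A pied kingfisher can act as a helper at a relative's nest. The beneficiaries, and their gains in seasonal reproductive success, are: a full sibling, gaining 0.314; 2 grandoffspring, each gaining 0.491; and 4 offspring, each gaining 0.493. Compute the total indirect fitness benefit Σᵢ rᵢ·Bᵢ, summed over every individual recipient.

1.3885

r to a full sibling = 0.5 (full sibs share both parents — two paths of length 2: r = 2·(1/2)^2 = 1/2).
r to a grandoffspring = 0.25 (two parent–offspring links: r = (1/2)^2 = 1/4).
r to an offspring = 0.5 (one parent–offspring link: r = (1/2)^1 = 1/2).
Summing one r·B term per recipient: 1·0.5·0.314 + 2·0.25·0.491 + 4·0.5·0.493 = 1.3885.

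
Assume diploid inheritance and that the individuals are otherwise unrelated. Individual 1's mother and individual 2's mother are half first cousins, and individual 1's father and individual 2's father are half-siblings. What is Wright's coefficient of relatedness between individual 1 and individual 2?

Wright's path rule: contributions from independent ancestry routes add.
Individual 1 and individual 2 are related in two ways: half second cousins through their mothers (r = 1/64) and half first cousins through their fathers (r = 1/16).
r = 1/64 + 1/16 = 5/64 = 0.078125.

0.078125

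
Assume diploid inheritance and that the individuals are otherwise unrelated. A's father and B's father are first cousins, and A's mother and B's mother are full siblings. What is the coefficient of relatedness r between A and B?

0.15625

With two independent routes of shared ancestry, r is the sum of the two contributions.
A and B are related in two ways: second cousins through their fathers (r = 1/32) and first cousins through their mothers (r = 1/8).
r = 1/32 + 1/8 = 0.15625.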